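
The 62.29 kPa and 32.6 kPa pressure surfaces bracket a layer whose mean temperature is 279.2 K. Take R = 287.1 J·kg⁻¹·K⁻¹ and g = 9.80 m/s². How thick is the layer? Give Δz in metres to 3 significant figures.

Δz ≈ 5300 m

Hypsometric equation: Δz = (R T̄/g) ln(P₁/P₂).
R T̄/g = 287.1 × 279.2 / 9.80 = 8179.4 m.
ln(62.29/32.6) = ln(1.9107) = 0.64747.
Δz = 8179.4 × 0.64747 = 5295.9 m.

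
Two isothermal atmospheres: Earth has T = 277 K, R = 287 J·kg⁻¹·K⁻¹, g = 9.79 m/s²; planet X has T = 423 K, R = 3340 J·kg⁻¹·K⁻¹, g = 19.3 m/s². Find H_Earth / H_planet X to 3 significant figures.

H = RT/g for each body.
H_Earth = 287 × 277 / 9.79 = 8120.4 m.
H_planet X = 3340 × 423 / 19.3 = 73203 m.
H_Earth/H_planet X = 8120.4/73203 = 0.11093.

H_Earth/H_planet X ≈ 0.111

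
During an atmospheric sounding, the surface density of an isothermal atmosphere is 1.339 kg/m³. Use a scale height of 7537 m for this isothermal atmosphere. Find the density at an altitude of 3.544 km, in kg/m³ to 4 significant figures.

ρ ≈ 0.8367 kg/m³

In an isothermal atmosphere, density decays like pressure: ρ = ρ₀ exp(−z/H).
z/H = 3544.0/7537.0 = 0.47021; exp(−0.47021) = 0.62487.
ρ = 1.339 × 0.62487 = 0.83670 kg/m³.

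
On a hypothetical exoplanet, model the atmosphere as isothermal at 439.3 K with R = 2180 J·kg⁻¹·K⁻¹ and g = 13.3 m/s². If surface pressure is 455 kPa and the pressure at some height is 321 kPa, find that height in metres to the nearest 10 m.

Scale height: H = RT/g = 2180 × 439.3 / 13.3 = 72006 m.
Invert the barometric formula: z = H ln(P₀/P).
P₀/P = 455/321 = 1.4174; ln(1.4174) = 0.34882.
z = 72006 × 0.34882 = 25117 m.

z ≈ 25120 m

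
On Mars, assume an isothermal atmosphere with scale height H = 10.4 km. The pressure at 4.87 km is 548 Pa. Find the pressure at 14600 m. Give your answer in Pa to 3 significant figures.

Between two levels, P₂ = P₁ exp(−Δz/H) with Δz = z₂ − z₁.
Δz = 14600 − 4870.0 = 9730.0 m; Δz/H = 9730.0/10400 = 0.93558.
P₂ = 548 × exp(−0.93558) = 548 × 0.39236 = 215.01 Pa.

P ≈ 215 Pa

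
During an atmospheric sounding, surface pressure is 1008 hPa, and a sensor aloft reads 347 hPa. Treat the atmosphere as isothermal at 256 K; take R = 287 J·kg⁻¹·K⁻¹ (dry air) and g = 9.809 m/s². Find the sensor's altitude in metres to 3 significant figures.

Scale height: H = RT/g = 287 × 256 / 9.809 = 7490.3 m.
Invert the barometric formula: z = H ln(P₀/P).
P₀/P = 1008/347 = 2.9049; ln(2.9049) = 1.0664.
z = 7490.3 × 1.0664 = 7987.7 m.

z ≈ 7990 m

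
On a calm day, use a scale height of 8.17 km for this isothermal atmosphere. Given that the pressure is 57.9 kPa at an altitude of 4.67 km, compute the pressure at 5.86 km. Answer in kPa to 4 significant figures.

Between two levels, P₂ = P₁ exp(−Δz/H) with Δz = z₂ − z₁.
Δz = 5860.0 − 4670.0 = 1190.0 m; Δz/H = 1190.0/8170.0 = 0.14565.
P₂ = 57.9 × exp(−0.14565) = 57.9 × 0.86446 = 50.052 kPa.

P ≈ 50.05 kPa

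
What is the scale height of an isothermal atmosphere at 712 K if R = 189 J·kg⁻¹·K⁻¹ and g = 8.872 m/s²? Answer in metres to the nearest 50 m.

H ≈ 15150 m

The scale height of an isothermal atmosphere is H = RT/g.
H = 189 × 712 / 8.872 = 134570/8.872 = 15168 m.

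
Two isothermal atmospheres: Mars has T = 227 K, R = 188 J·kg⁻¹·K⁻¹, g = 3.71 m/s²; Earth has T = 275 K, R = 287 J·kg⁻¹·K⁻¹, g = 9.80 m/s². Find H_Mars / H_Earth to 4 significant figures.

H_Mars/H_Earth ≈ 1.428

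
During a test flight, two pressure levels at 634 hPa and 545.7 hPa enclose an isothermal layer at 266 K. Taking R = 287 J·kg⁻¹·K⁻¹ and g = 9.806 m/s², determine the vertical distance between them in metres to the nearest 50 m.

Δz ≈ 1150 m

Hypsometric equation: Δz = (R T̄/g) ln(P₁/P₂).
R T̄/g = 287 × 266 / 9.806 = 7785.2 m.
ln(634/545.7) = ln(1.1618) = 0.14997.
Δz = 7785.2 × 0.14997 = 1167.5 m.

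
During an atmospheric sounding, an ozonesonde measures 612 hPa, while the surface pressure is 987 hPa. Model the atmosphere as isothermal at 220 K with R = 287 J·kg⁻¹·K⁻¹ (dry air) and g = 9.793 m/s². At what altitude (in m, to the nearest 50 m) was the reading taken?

Scale height: H = RT/g = 287 × 220 / 9.793 = 6447.5 m.
Invert the barometric formula: z = H ln(P₀/P).
P₀/P = 987/612 = 1.6127; ln(1.6127) = 0.47791.
z = 6447.5 × 0.47791 = 3081.3 m.

z ≈ 3100 m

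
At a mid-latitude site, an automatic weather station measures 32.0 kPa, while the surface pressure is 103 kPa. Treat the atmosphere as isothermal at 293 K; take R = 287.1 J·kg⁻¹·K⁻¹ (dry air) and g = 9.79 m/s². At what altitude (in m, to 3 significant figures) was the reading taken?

z ≈ 10000 m

Scale height: H = RT/g = 287.1 × 293 / 9.79 = 8592.5 m.
Invert the barometric formula: z = H ln(P₀/P).
P₀/P = 103/32.0 = 3.2188; ln(3.2188) = 1.1690.
z = 8592.5 × 1.1690 = 10045 m.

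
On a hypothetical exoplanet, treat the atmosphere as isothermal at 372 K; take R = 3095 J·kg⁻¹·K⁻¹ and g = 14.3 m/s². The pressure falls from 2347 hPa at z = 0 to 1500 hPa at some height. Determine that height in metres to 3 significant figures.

Scale height: H = RT/g = 3095 × 372 / 14.3 = 80513 m.
Invert the barometric formula: z = H ln(P₀/P).
P₀/P = 2347/1500 = 1.5647; ln(1.5647) = 0.44769.
z = 80513 × 0.44769 = 36045 m.

z ≈ 36000 m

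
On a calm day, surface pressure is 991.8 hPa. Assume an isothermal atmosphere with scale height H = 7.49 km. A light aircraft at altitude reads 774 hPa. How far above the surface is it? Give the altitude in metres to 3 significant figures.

Invert the barometric formula: z = H ln(P₀/P).
P₀/P = 991.8/774 = 1.2814; ln(1.2814) = 0.24795.
z = 7490.0 × 0.24795 = 1857.1 m.

z ≈ 1860 m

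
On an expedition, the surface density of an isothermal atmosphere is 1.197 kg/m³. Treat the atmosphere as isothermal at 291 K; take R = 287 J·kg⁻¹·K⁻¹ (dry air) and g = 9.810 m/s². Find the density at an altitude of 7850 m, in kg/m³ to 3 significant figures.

ρ ≈ 0.476 kg/m³

Scale height: H = RT/g = 287 × 291 / 9.810 = 8513.5 m.
In an isothermal atmosphere, density decays like pressure: ρ = ρ₀ exp(−z/H).
z/H = 7850.0/8513.5 = 0.92206; exp(−0.92206) = 0.39770.
ρ = 1.197 × 0.39770 = 0.47605 kg/m³.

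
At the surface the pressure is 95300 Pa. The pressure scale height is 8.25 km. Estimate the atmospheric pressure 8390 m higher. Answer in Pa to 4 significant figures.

P ≈ 34470 Pa

Barometric formula: P = P₀ exp(−z/H).
z/H = 8390.0/8250.0 = 1.0170; exp(−1.0170) = 0.36168.
P = 95300 × 0.36168 = 34468 Pa.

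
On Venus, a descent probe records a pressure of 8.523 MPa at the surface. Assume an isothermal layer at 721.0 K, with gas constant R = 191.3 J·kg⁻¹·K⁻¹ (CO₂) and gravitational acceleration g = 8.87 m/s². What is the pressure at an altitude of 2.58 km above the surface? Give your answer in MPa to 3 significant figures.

Scale height: H = RT/g = 191.3 × 721.0 / 8.87 = 15550 m.
Barometric formula: P = P₀ exp(−z/H).
z/H = 2580.0/15550 = 0.16592; exp(−0.16592) = 0.84711.
P = 8.523 × 0.84711 = 7.2199 MPa.

P ≈ 7.22 MPa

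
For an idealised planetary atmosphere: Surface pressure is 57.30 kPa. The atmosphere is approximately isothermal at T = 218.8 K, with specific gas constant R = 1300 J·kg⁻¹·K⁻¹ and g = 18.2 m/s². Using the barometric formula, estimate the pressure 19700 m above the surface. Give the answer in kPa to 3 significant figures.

P ≈ 16.2 kPa

Scale height: H = RT/g = 1300 × 218.8 / 18.2 = 15629 m.
Barometric formula: P = P₀ exp(−z/H).
z/H = 19700/15629 = 1.2605; exp(−1.2605) = 0.28351.
P = 57.30 × 0.28351 = 16.245 kPa.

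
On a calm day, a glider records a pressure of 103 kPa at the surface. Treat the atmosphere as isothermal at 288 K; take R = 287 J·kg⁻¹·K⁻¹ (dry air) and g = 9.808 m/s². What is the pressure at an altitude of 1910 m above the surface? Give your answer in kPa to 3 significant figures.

Scale height: H = RT/g = 287 × 288 / 9.808 = 8427.4 m.
Barometric formula: P = P₀ exp(−z/H).
z/H = 1910.0/8427.4 = 0.22664; exp(−0.22664) = 0.79721.
P = 103 × 0.79721 = 82.113 kPa.

P ≈ 82.1 kPa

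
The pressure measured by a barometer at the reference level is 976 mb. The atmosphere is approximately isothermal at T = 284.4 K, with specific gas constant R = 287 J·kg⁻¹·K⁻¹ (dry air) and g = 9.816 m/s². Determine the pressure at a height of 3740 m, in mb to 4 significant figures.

Scale height: H = RT/g = 287 × 284.4 / 9.816 = 8315.3 m.
Barometric formula: P = P₀ exp(−z/H).
z/H = 3740.0/8315.3 = 0.44977; exp(−0.44977) = 0.63777.
P = 976 × 0.63777 = 622.46 mb.

P ≈ 622.5 mb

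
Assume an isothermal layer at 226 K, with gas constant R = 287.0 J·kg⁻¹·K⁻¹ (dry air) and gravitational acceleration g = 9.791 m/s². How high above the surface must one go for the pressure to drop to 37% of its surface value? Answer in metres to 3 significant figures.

z ≈ 6590 m

Scale height: H = RT/g = 287.0 × 226 / 9.791 = 6624.7 m.
Set P/P₀ = exp(−z/H) = 0.37, so z = −H ln(0.37).
−ln(0.37) = 0.99425; z = 6624.7 × 0.99425 = 6586.6 m.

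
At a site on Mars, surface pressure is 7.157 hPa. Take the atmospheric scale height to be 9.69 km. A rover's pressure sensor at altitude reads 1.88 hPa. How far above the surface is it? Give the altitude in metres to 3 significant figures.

Invert the barometric formula: z = H ln(P₀/P).
P₀/P = 7.157/1.88 = 3.8069; ln(3.8069) = 1.3368.
z = 9690.0 × 1.3368 = 12954 m.

z ≈ 13000 m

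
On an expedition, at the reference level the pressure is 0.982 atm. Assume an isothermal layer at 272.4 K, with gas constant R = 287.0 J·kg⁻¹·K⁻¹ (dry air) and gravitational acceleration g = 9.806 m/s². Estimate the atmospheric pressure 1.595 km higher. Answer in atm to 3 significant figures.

P ≈ 0.804 atm

Scale height: H = RT/g = 287.0 × 272.4 / 9.806 = 7972.5 m.
Barometric formula: P = P₀ exp(−z/H).
z/H = 1595.0/7972.5 = 0.20006; exp(−0.20006) = 0.81868.
P = 0.982 × 0.81868 = 0.80394 atm.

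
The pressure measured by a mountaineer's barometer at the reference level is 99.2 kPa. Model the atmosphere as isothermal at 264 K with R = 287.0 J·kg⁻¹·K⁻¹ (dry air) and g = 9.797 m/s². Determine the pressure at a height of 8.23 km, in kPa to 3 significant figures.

Scale height: H = RT/g = 287.0 × 264 / 9.797 = 7733.8 m.
Barometric formula: P = P₀ exp(−z/H).
z/H = 8230.0/7733.8 = 1.0642; exp(−1.0642) = 0.34500.
P = 99.2 × 0.34500 = 34.224 kPa.

P ≈ 34.2 kPa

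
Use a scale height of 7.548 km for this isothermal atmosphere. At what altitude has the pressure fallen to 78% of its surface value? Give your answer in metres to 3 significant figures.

Set P/P₀ = exp(−z/H) = 0.78, so z = −H ln(0.78).
−ln(0.78) = 0.24846; z = 7548.0 × 0.24846 = 1875.4 m.

z ≈ 1880 m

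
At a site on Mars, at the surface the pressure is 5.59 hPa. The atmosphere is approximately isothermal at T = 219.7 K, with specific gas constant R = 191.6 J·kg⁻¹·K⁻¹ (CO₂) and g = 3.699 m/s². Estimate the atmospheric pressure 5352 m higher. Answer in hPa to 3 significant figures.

Scale height: H = RT/g = 191.6 × 219.7 / 3.699 = 11380 m.
Barometric formula: P = P₀ exp(−z/H).
z/H = 5352.0/11380 = 0.47030; exp(−0.47030) = 0.62481.
P = 5.59 × 0.62481 = 3.4927 hPa.

P ≈ 3.49 hPa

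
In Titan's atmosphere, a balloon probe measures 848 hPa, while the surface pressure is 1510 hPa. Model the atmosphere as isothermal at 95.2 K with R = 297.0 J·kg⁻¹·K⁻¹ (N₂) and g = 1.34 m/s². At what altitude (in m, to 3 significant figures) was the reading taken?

z ≈ 12200 m

Scale height: H = RT/g = 297.0 × 95.2 / 1.34 = 21100 m.
Invert the barometric formula: z = H ln(P₀/P).
P₀/P = 1510/848 = 1.7807; ln(1.7807) = 0.57701.
z = 21100 × 0.57701 = 12175 m.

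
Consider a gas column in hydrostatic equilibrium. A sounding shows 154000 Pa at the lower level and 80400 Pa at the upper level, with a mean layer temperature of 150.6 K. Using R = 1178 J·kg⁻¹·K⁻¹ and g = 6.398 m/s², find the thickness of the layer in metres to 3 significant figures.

Δz ≈ 18000 m

Hypsometric equation: Δz = (R T̄/g) ln(P₁/P₂).
R T̄/g = 1178 × 150.6 / 6.398 = 27728 m.
ln(154000/80400) = ln(1.9154) = 0.64993.
Δz = 27728 × 0.64993 = 18021 m.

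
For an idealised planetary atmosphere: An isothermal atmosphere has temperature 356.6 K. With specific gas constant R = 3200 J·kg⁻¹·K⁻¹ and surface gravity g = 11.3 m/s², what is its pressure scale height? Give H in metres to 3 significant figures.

The scale height of an isothermal atmosphere is H = RT/g.
H = 3200 × 356.6 / 11.3 = 1141100/11.3 = 100980 m.

H ≈ 101000 m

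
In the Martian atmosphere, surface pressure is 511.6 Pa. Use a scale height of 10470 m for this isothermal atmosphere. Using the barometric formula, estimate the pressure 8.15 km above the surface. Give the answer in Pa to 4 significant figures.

Barometric formula: P = P₀ exp(−z/H).
z/H = 8150.0/10470 = 0.77841; exp(−0.77841) = 0.45914.
P = 511.6 × 0.45914 = 234.90 Pa.

P ≈ 234.9 Pa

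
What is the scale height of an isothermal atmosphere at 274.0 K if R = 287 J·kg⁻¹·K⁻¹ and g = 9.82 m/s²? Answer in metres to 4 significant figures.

H ≈ 8008 m

The scale height of an isothermal atmosphere is H = RT/g.
H = 287 × 274.0 / 9.82 = 78638/9.82 = 8007.9 m.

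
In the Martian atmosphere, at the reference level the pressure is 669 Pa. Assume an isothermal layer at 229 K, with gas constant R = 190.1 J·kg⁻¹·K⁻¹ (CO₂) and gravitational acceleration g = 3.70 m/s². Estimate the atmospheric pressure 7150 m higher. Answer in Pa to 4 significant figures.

Scale height: H = RT/g = 190.1 × 229 / 3.70 = 11766 m.
Barometric formula: P = P₀ exp(−z/H).
z/H = 7150.0/11766 = 0.60768; exp(−0.60768) = 0.54461.
P = 669 × 0.54461 = 364.34 Pa.

P ≈ 364.3 Pa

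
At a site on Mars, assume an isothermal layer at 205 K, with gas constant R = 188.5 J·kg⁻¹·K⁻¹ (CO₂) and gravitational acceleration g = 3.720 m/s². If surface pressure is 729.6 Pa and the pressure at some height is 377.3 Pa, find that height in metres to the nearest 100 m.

Scale height: H = RT/g = 188.5 × 205 / 3.720 = 10388 m.
Invert the barometric formula: z = H ln(P₀/P).
P₀/P = 729.6/377.3 = 1.9337; ln(1.9337) = 0.65944.
z = 10388 × 0.65944 = 6850.3 m.

z ≈ 6900 m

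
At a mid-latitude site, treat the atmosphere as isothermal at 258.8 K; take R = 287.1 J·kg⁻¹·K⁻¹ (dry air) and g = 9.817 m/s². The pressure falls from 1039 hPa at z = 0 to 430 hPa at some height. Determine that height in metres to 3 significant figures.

z ≈ 6680 m

Scale height: H = RT/g = 287.1 × 258.8 / 9.817 = 7568.7 m.
Invert the barometric formula: z = H ln(P₀/P).
P₀/P = 1039/430 = 2.4163; ln(2.4163) = 0.88224.
z = 7568.7 × 0.88224 = 6677.4 m.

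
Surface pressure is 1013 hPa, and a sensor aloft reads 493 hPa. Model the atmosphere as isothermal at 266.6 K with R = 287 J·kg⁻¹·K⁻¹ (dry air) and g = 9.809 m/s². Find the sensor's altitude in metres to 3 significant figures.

z ≈ 5620 m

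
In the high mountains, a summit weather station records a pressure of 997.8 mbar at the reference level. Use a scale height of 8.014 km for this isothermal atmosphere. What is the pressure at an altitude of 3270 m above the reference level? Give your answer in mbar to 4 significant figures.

Barometric formula: P = P₀ exp(−z/H).
z/H = 3270.0/8014.0 = 0.40804; exp(−0.40804) = 0.66495.
P = 997.8 × 0.66495 = 663.49 mbar.

P ≈ 663.5 mbar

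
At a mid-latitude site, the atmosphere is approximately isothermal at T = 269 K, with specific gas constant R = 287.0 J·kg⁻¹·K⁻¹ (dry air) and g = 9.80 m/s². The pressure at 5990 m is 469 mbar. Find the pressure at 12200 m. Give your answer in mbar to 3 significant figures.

P ≈ 213 mbar

Scale height: H = RT/g = 287.0 × 269 / 9.80 = 7877.9 m.
Between two levels, P₂ = P₁ exp(−Δz/H) with Δz = z₂ − z₁.
Δz = 12200 − 5990.0 = 6210.0 m; Δz/H = 6210.0/7877.9 = 0.78828.
P₂ = 469 × exp(−0.78828) = 469 × 0.45463 = 213.22 mbar.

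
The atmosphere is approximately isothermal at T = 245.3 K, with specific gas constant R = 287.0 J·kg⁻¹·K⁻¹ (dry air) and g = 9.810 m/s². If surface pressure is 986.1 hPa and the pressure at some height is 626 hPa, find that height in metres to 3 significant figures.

Scale height: H = RT/g = 287.0 × 245.3 / 9.810 = 7176.5 m.
Invert the barometric formula: z = H ln(P₀/P).
P₀/P = 986.1/626 = 1.5752; ln(1.5752) = 0.45438.
z = 7176.5 × 0.45438 = 3260.9 m.

z ≈ 3260 m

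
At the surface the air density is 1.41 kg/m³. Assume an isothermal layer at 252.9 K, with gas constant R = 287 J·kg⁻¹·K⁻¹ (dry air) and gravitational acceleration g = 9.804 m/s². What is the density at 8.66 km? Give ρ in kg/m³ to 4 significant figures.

ρ ≈ 0.4377 kg/m³

Scale height: H = RT/g = 287 × 252.9 / 9.804 = 7403.3 m.
In an isothermal atmosphere, density decays like pressure: ρ = ρ₀ exp(−z/H).
z/H = 8660.0/7403.3 = 1.1697; exp(−1.1697) = 0.31046.
ρ = 1.41 × 0.31046 = 0.43775 kg/m³.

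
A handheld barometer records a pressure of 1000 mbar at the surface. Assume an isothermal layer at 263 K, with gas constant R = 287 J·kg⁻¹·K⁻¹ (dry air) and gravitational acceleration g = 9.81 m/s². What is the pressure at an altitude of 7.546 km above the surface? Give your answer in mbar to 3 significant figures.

P ≈ 375 mbar

Scale height: H = RT/g = 287 × 263 / 9.81 = 7694.3 m.
Barometric formula: P = P₀ exp(−z/H).
z/H = 7546.0/7694.3 = 0.98073; exp(−0.98073) = 0.37504.
P = 1000 × 0.37504 = 375.04 mbar.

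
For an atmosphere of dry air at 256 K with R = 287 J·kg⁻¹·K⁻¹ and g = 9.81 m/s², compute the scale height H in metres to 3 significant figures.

The scale height of an isothermal atmosphere is H = RT/g.
H = 287 × 256 / 9.81 = 73472/9.81 = 7489.5 m.

H ≈ 7490 m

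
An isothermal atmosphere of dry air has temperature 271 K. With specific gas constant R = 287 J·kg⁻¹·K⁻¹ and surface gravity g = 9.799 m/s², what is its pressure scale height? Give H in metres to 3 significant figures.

H ≈ 7940 m

The scale height of an isothermal atmosphere is H = RT/g.
H = 287 × 271 / 9.799 = 77777/9.799 = 7937.2 m.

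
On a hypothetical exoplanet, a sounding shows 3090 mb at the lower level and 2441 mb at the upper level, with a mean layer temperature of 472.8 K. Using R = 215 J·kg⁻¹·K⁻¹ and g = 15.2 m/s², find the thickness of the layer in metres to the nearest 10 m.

Δz ≈ 1580 m

Hypsometric equation: Δz = (R T̄/g) ln(P₁/P₂).
R T̄/g = 215 × 472.8 / 15.2 = 6687.6 m.
ln(3090/2441) = ln(1.2659) = 0.23578.
Δz = 6687.6 × 0.23578 = 1576.8 m.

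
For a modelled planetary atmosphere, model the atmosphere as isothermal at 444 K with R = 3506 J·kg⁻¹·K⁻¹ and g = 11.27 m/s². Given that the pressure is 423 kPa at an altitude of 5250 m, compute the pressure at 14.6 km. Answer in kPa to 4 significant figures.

P ≈ 395.3 kPa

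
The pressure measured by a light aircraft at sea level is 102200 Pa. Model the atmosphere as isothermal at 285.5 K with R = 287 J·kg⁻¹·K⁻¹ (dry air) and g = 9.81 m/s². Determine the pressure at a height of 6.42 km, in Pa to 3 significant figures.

P ≈ 47400 Pa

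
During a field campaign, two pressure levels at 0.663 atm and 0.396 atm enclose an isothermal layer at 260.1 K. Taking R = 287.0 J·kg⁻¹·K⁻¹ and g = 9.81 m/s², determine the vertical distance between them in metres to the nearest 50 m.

Hypsometric equation: Δz = (R T̄/g) ln(P₁/P₂).
R T̄/g = 287.0 × 260.1 / 9.81 = 7609.4 m.
ln(0.663/0.396) = ln(1.6742) = 0.51534.
Δz = 7609.4 × 0.51534 = 3921.4 m.

Δz ≈ 3900 m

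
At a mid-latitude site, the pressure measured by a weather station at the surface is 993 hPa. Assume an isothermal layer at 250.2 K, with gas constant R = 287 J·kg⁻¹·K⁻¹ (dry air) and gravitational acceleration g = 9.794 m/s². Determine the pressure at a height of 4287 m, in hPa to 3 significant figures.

P ≈ 553 hPa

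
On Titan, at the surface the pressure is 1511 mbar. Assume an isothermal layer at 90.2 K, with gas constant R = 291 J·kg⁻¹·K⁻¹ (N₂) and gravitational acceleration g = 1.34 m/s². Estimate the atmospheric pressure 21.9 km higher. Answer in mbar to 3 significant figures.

Scale height: H = RT/g = 291 × 90.2 / 1.34 = 19588 m.
Barometric formula: P = P₀ exp(−z/H).
z/H = 21900/19588 = 1.1180; exp(−1.1180) = 0.32693.
P = 1511 × 0.32693 = 493.99 mbar.

P ≈ 494 mbar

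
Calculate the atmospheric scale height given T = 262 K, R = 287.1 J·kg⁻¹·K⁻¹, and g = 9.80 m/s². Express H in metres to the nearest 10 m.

The scale height of an isothermal atmosphere is H = RT/g.
H = 287.1 × 262 / 9.80 = 75220/9.80 = 7675.5 m.

H ≈ 7680 m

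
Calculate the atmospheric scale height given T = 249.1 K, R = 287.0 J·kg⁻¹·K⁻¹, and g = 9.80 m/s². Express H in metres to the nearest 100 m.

H ≈ 7300 m

The scale height of an isothermal atmosphere is H = RT/g.
H = 287.0 × 249.1 / 9.80 = 71492/9.80 = 7295.1 m.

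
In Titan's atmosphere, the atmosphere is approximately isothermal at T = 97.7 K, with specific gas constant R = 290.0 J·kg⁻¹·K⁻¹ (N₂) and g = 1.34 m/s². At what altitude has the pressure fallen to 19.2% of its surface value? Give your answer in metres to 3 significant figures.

Scale height: H = RT/g = 290.0 × 97.7 / 1.34 = 21144 m.
Set P/P₀ = exp(−z/H) = 0.192, so z = −H ln(0.192).
−ln(0.192) = 1.6503; z = 21144 × 1.6503 = 34894 m.

z ≈ 34900 m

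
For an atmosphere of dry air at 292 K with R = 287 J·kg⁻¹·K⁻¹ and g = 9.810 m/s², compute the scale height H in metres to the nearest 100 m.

The scale height of an isothermal atmosphere is H = RT/g.
H = 287 × 292 / 9.810 = 83804/9.810 = 8542.7 m.

H ≈ 8500 m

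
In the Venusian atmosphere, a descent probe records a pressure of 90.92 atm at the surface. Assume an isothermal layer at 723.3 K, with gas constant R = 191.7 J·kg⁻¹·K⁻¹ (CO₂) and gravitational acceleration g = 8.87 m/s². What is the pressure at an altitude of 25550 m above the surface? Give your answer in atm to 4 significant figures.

P ≈ 17.73 atm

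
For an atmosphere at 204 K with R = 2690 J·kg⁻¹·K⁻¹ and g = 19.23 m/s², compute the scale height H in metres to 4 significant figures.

H ≈ 28540 m

The scale height of an isothermal atmosphere is H = RT/g.
H = 2690 × 204 / 19.23 = 548760/19.23 = 28537 m.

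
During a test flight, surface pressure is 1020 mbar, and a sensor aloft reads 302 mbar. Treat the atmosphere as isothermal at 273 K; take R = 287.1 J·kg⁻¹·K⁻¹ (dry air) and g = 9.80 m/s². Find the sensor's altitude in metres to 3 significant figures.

Scale height: H = RT/g = 287.1 × 273 / 9.80 = 7997.8 m.
Invert the barometric formula: z = H ln(P₀/P).
P₀/P = 1020/302 = 3.3775; ln(3.3775) = 1.2171.
z = 7997.8 × 1.2171 = 9734.1 m.

z ≈ 9730 m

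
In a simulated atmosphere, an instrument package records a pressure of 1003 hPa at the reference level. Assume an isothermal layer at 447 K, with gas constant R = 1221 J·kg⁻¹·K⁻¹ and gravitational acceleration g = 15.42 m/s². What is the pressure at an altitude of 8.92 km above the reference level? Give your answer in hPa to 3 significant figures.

Scale height: H = RT/g = 1221 × 447 / 15.42 = 35395 m.
Barometric formula: P = P₀ exp(−z/H).
z/H = 8920.0/35395 = 0.25201; exp(−0.25201) = 0.77724.
P = 1003 × 0.77724 = 779.57 hPa.

P ≈ 780 hPa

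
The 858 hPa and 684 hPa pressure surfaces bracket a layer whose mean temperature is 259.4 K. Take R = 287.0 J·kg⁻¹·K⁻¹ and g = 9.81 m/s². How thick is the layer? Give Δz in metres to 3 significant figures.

Δz ≈ 1720 m

Hypsometric equation: Δz = (R T̄/g) ln(P₁/P₂).
R T̄/g = 287.0 × 259.4 / 9.81 = 7589.0 m.
ln(858/684) = ln(1.2544) = 0.22666.
Δz = 7589.0 × 0.22666 = 1720.1 m.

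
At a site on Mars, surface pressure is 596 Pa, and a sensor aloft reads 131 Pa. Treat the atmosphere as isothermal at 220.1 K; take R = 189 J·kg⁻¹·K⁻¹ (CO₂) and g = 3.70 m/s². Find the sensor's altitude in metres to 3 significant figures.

Scale height: H = RT/g = 189 × 220.1 / 3.70 = 11243 m.
Invert the barometric formula: z = H ln(P₀/P).
P₀/P = 596/131 = 4.5496; ln(4.5496) = 1.5150.
z = 11243 × 1.5150 = 17033 m.

z ≈ 17000 m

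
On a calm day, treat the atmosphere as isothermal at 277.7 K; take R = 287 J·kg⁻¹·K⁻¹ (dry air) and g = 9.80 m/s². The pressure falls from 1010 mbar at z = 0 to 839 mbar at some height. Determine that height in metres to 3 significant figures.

z ≈ 1510 m

Scale height: H = RT/g = 287 × 277.7 / 9.80 = 8132.6 m.
Invert the barometric formula: z = H ln(P₀/P).
P₀/P = 1010/839 = 1.2038; ln(1.2038) = 0.18548.
z = 8132.6 × 0.18548 = 1508.4 m.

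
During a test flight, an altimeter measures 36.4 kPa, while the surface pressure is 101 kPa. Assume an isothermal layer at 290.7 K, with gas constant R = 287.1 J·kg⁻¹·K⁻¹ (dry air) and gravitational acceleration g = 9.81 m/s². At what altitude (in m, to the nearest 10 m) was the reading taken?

Scale height: H = RT/g = 287.1 × 290.7 / 9.81 = 8507.6 m.
Invert the barometric formula: z = H ln(P₀/P).
P₀/P = 101/36.4 = 2.7747; ln(2.7747) = 1.0205.
z = 8507.6 × 1.0205 = 8682.0 m.

z ≈ 8680 m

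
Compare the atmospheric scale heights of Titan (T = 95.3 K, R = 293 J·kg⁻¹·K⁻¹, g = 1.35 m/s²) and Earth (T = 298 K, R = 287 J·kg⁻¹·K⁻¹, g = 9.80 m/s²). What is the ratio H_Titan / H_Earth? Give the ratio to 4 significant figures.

H_Titan/H_Earth ≈ 2.370

H = RT/g for each body.
H_Titan = 293 × 95.3 / 1.35 = 20684 m.
H_Earth = 287 × 298 / 9.80 = 8727.1 m.
H_Titan/H_Earth = 20684/8727.1 = 2.3701.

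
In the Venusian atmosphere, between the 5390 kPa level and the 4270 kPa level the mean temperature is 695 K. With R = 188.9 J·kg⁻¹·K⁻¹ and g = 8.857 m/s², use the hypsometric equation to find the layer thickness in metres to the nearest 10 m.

Δz ≈ 3450 m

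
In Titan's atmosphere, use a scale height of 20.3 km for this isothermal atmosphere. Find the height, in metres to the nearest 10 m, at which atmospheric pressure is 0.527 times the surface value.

z ≈ 13000 m

Set P/P₀ = exp(−z/H) = 0.527, so z = −H ln(0.527).
−ln(0.527) = 0.64055; z = 20300 × 0.64055 = 13003 m.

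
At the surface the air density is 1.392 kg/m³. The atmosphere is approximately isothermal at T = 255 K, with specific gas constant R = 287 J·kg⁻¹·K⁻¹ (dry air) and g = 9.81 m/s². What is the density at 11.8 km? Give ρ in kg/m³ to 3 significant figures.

ρ ≈ 0.286 kg/m³

Scale height: H = RT/g = 287 × 255 / 9.81 = 7460.2 m.
In an isothermal atmosphere, density decays like pressure: ρ = ρ₀ exp(−z/H).
z/H = 11800/7460.2 = 1.5817; exp(−1.5817) = 0.20563.
ρ = 1.392 × 0.20563 = 0.28624 kg/m³.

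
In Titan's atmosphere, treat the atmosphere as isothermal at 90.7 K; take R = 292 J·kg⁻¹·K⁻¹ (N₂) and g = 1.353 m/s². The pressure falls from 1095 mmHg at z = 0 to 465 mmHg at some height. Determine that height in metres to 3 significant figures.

z ≈ 16800 m

Scale height: H = RT/g = 292 × 90.7 / 1.353 = 19575 m.
Invert the barometric formula: z = H ln(P₀/P).
P₀/P = 1095/465 = 2.3548; ln(2.3548) = 0.85646.
z = 19575 × 0.85646 = 16765 m.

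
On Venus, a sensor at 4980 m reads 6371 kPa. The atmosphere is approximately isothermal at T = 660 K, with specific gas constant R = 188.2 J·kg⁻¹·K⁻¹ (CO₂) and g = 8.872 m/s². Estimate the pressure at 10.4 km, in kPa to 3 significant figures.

P ≈ 4330 kPa

Scale height: H = RT/g = 188.2 × 660 / 8.872 = 14000 m.
Between two levels, P₂ = P₁ exp(−Δz/H) with Δz = z₂ − z₁.
Δz = 10400 − 4980.0 = 5420.0 m; Δz/H = 5420.0/14000 = 0.38714.
P₂ = 6371 × exp(−0.38714) = 6371 × 0.67900 = 4325.9 kPa.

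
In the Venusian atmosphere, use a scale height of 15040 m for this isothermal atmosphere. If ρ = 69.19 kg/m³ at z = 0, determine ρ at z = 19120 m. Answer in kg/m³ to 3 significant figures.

ρ ≈ 19.4 kg/m³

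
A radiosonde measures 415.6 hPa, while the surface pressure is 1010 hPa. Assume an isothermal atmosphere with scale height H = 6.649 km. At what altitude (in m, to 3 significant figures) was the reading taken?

Invert the barometric formula: z = H ln(P₀/P).
P₀/P = 1010/415.6 = 2.4302; ln(2.4302) = 0.88797.
z = 6649.0 × 0.88797 = 5904.1 m.

z ≈ 5900 m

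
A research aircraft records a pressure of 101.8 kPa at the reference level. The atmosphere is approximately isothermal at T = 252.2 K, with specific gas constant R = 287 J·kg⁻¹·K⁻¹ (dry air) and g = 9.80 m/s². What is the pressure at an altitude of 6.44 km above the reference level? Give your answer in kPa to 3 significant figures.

P ≈ 42.6 kPa

Scale height: H = RT/g = 287 × 252.2 / 9.80 = 7385.9 m.
Barometric formula: P = P₀ exp(−z/H).
z/H = 6440.0/7385.9 = 0.87193; exp(−0.87193) = 0.41814.
P = 101.8 × 0.41814 = 42.567 kPa.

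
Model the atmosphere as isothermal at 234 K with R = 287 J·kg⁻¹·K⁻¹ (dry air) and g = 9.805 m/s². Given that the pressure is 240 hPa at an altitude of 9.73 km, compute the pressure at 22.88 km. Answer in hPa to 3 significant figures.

P ≈ 35.2 hPa

Scale height: H = RT/g = 287 × 234 / 9.805 = 6849.4 m.
Between two levels, P₂ = P₁ exp(−Δz/H) with Δz = z₂ − z₁.
Δz = 22880 − 9730.0 = 13150 m; Δz/H = 13150/6849.4 = 1.9199.
P₂ = 240 × exp(−1.9199) = 240 × 0.14662 = 35.189 hPa.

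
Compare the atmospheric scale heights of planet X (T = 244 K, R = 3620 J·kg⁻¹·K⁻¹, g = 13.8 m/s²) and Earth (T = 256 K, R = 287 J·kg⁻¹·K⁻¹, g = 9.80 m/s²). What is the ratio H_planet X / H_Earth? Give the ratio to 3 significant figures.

H = RT/g for each body.
H_planet X = 3620 × 244 / 13.8 = 64006 m.
H_Earth = 287 × 256 / 9.80 = 7497.1 m.
H_planet X/H_Earth = 64006/7497.1 = 8.5374.

H_planet X/H_Earth ≈ 8.54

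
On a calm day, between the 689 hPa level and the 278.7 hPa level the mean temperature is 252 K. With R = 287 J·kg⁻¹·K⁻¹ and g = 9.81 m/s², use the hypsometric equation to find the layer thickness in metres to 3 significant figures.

Δz ≈ 6670 m

Hypsometric equation: Δz = (R T̄/g) ln(P₁/P₂).
R T̄/g = 287 × 252 / 9.81 = 7372.5 m.
ln(689/278.7) = ln(2.4722) = 0.90511.
Δz = 7372.5 × 0.90511 = 6672.9 m.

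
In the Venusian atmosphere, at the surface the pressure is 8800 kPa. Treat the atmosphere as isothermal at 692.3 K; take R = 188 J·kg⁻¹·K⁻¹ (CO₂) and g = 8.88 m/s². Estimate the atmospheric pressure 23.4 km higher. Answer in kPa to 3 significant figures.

Scale height: H = RT/g = 188 × 692.3 / 8.88 = 14657 m.
Barometric formula: P = P₀ exp(−z/H).
z/H = 23400/14657 = 1.5965; exp(−1.5965) = 0.20260.
P = 8800 × 0.20260 = 1782.9 kPa.

P ≈ 1780 kPa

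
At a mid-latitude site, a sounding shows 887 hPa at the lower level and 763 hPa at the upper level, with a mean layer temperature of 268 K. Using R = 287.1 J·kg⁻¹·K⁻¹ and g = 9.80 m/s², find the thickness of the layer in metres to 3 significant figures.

Hypsometric equation: Δz = (R T̄/g) ln(P₁/P₂).
R T̄/g = 287.1 × 268 / 9.80 = 7851.3 m.
ln(887/763) = ln(1.1625) = 0.15057.
Δz = 7851.3 × 0.15057 = 1182.2 m.

Δz ≈ 1180 m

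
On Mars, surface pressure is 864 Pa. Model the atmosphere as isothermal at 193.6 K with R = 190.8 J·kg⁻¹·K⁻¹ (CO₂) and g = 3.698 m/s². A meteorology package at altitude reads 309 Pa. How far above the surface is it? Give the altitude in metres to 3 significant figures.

z ≈ 10300 m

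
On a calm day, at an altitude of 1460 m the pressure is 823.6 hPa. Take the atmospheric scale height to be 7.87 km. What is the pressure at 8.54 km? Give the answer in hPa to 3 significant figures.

P ≈ 335 hPa

Between two levels, P₂ = P₁ exp(−Δz/H) with Δz = z₂ − z₁.
Δz = 8540.0 − 1460.0 = 7080.0 m; Δz/H = 7080.0/7870.0 = 0.89962.
P₂ = 823.6 × exp(−0.89962) = 823.6 × 0.40672 = 334.97 hPa.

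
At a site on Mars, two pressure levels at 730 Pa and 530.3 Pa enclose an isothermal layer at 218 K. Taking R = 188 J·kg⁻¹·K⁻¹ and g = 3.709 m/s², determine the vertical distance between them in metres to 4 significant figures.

Δz ≈ 3532 m

Hypsometric equation: Δz = (R T̄/g) ln(P₁/P₂).
R T̄/g = 188 × 218 / 3.709 = 11050 m.
ln(730/530.3) = ln(1.3766) = 0.31962.
Δz = 11050 × 0.31962 = 3531.8 m.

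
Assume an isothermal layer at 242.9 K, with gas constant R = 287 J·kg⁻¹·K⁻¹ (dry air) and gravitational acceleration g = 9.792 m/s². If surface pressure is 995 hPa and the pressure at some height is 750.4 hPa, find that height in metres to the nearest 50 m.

z ≈ 2000 m

Scale height: H = RT/g = 287 × 242.9 / 9.792 = 7119.3 m.
Invert the barometric formula: z = H ln(P₀/P).
P₀/P = 995/750.4 = 1.3260; ln(1.3260) = 0.28217.
z = 7119.3 × 0.28217 = 2008.9 m.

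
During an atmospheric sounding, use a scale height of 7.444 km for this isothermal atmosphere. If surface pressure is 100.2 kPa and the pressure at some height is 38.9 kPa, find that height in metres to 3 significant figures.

z ≈ 7040 m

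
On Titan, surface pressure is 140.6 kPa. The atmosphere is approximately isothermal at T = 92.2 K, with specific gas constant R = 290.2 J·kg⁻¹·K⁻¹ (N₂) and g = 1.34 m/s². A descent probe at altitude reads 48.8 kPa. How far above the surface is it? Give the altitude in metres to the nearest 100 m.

z ≈ 21100 m

Scale height: H = RT/g = 290.2 × 92.2 / 1.34 = 19967 m.
Invert the barometric formula: z = H ln(P₀/P).
P₀/P = 140.6/48.8 = 2.8811; ln(2.8811) = 1.0582.
z = 19967 × 1.0582 = 21129 m.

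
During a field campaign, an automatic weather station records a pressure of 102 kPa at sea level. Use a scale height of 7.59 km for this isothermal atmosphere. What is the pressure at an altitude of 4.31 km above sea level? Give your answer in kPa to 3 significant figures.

Barometric formula: P = P₀ exp(−z/H).
z/H = 4310.0/7590.0 = 0.56785; exp(−0.56785) = 0.56674.
P = 102 × 0.56674 = 57.807 kPa.

P ≈ 57.8 kPa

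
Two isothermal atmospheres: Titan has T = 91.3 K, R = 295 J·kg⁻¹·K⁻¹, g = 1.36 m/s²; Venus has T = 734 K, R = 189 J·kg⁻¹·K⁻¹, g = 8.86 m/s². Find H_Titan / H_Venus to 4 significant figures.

H_Titan/H_Venus ≈ 1.265

H = RT/g for each body.
H_Titan = 295 × 91.3 / 1.36 = 19804 m.
H_Venus = 189 × 734 / 8.86 = 15658 m.
H_Titan/H_Venus = 19804/15658 = 1.2648.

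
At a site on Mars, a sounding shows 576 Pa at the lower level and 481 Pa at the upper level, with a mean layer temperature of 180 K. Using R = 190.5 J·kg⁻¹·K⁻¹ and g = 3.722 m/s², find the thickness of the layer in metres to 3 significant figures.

Δz ≈ 1660 m

Hypsometric equation: Δz = (R T̄/g) ln(P₁/P₂).
R T̄/g = 190.5 × 180 / 3.722 = 9212.8 m.
ln(576/481) = ln(1.1975) = 0.18024.
Δz = 9212.8 × 0.18024 = 1660.5 m.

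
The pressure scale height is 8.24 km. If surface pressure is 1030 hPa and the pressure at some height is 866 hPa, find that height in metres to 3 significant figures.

Invert the barometric formula: z = H ln(P₀/P).
P₀/P = 1030/866 = 1.1894; ln(1.1894) = 0.17345.
z = 8240.0 × 0.17345 = 1429.2 m.

z ≈ 1430 m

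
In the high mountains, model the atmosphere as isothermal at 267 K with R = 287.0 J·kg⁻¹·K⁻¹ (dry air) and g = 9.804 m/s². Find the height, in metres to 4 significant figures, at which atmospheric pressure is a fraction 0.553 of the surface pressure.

z ≈ 4630 m

Scale height: H = RT/g = 287.0 × 267 / 9.804 = 7816.1 m.
Set P/P₀ = exp(−z/H) = 0.553, so z = −H ln(0.553).
−ln(0.553) = 0.59240; z = 7816.1 × 0.59240 = 4630.3 m.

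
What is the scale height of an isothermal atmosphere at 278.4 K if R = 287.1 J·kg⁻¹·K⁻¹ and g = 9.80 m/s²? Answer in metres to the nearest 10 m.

H ≈ 8160 m

The scale height of an isothermal atmosphere is H = RT/g.
H = 287.1 × 278.4 / 9.80 = 79929/9.80 = 8156.0 m.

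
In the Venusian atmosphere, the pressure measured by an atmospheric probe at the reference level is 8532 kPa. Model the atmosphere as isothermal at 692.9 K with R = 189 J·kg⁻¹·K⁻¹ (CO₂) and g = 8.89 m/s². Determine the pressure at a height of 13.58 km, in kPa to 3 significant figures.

Scale height: H = RT/g = 189 × 692.9 / 8.89 = 14731 m.
Barometric formula: P = P₀ exp(−z/H).
z/H = 13580/14731 = 0.92187; exp(−0.92187) = 0.39777.
P = 8532 × 0.39777 = 3393.8 kPa.

P ≈ 3390 kPa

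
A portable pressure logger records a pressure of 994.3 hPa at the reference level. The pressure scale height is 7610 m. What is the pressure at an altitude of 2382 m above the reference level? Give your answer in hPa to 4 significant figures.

P ≈ 727.1 hPa

Barometric formula: P = P₀ exp(−z/H).
z/H = 2382.0/7610.0 = 0.31301; exp(−0.31301) = 0.73124.
P = 994.3 × 0.73124 = 727.07 hPa.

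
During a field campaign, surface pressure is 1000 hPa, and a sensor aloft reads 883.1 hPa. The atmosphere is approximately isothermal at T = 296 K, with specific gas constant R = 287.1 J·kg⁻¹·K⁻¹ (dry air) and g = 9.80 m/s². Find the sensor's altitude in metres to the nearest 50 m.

Scale height: H = RT/g = 287.1 × 296 / 9.80 = 8671.6 m.
Invert the barometric formula: z = H ln(P₀/P).
P₀/P = 1000/883.1 = 1.1324; ln(1.1324) = 0.12434.
z = 8671.6 × 0.12434 = 1078.2 m.

z ≈ 1100 m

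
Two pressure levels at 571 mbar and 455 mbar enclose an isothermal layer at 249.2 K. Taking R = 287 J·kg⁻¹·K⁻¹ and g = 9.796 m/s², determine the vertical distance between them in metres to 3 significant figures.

Hypsometric equation: Δz = (R T̄/g) ln(P₁/P₂).
R T̄/g = 287 × 249.2 / 9.796 = 7301.0 m.
ln(571/455) = ln(1.2549) = 0.22706.
Δz = 7301.0 × 0.22706 = 1657.8 m.

Δz ≈ 1660 m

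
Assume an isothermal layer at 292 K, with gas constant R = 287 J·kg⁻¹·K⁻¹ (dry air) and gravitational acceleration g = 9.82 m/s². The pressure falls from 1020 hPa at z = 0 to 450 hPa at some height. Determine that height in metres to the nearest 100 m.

Scale height: H = RT/g = 287 × 292 / 9.82 = 8534.0 m.
Invert the barometric formula: z = H ln(P₀/P).
P₀/P = 1020/450 = 2.2667; ln(2.2667) = 0.81833.
z = 8534.0 × 0.81833 = 6983.6 m.

z ≈ 7000 m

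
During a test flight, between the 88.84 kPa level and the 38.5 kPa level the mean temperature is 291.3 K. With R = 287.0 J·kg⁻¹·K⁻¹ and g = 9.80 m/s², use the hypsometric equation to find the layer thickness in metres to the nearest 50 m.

Hypsometric equation: Δz = (R T̄/g) ln(P₁/P₂).
R T̄/g = 287.0 × 291.3 / 9.80 = 8530.9 m.
ln(88.84/38.5) = ln(2.3075) = 0.83616.
Δz = 8530.9 × 0.83616 = 7133.2 m.

Δz ≈ 7150 m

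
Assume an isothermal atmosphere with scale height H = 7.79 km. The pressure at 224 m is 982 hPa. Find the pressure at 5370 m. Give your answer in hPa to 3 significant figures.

P ≈ 507 hPa

Between two levels, P₂ = P₁ exp(−Δz/H) with Δz = z₂ − z₁.
Δz = 5370.0 − 224.00 = 5146.0 m; Δz/H = 5146.0/7790.0 = 0.66059.
P₂ = 982 × exp(−0.66059) = 982 × 0.51655 = 507.25 hPa.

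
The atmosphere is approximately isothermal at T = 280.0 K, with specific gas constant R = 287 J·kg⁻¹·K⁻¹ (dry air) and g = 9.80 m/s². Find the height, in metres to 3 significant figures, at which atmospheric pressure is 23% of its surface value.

z ≈ 12100 m

Scale height: H = RT/g = 287 × 280.0 / 9.80 = 8200.0 m.
Set P/P₀ = exp(−z/H) = 0.23, so z = −H ln(0.23).
−ln(0.23) = 1.4697; z = 8200.0 × 1.4697 = 12052 m.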